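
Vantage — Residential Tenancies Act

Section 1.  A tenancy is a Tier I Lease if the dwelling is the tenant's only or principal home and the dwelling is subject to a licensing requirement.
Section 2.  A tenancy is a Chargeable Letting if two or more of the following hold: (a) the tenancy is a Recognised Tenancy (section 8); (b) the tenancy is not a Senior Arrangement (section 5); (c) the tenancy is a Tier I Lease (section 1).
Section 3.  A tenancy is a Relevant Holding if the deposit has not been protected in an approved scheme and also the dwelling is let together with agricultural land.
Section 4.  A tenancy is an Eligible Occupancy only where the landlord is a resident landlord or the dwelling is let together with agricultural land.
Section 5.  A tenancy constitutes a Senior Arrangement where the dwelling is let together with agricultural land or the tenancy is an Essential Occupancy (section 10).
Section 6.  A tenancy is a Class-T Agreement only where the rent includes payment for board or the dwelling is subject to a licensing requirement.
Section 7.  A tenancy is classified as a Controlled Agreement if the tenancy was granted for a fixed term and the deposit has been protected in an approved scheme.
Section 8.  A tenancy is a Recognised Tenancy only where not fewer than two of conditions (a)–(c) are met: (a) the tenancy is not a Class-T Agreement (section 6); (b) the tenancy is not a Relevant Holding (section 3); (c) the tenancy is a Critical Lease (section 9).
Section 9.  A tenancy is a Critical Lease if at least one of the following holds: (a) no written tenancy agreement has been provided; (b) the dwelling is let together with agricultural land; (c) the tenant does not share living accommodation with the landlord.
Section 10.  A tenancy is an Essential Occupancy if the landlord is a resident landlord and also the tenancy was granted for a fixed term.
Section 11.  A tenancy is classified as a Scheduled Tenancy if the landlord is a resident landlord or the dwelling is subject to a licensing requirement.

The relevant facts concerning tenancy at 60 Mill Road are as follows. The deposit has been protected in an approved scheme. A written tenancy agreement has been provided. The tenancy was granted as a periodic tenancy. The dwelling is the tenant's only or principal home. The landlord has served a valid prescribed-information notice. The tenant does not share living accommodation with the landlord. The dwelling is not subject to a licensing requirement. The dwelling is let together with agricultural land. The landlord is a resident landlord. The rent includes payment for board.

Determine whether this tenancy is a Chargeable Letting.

section 6 — Class-T Agreement: [the rent includes payment for board? yes] OR [the dwelling is subject to a licensing requirement? no] → satisfied.
section 3 — Relevant Holding: [the deposit has not been protected in an approved scheme? no] AND [the dwelling is let together with agricultural land? yes] → not satisfied.
section 9 — Critical Lease: [no written tenancy agreement has been provided? no] OR [the dwelling is let together with agricultural land? yes] OR [the tenant does not share living accommodation with the landlord? yes] → satisfied.
section 8 — Recognised Tenancy: not a Class-T Agreement (section 6)? no; not a Relevant Holding (section 3)? yes; Critical Lease (section 9)? yes — 2 of 3 hold (need ≥2) → satisfied.
section 10 — Essential Occupancy: [the landlord is a resident landlord? yes] AND [the tenancy was granted for a fixed term? no] → not satisfied.
section 5 — Senior Arrangement: [the dwelling is let together with agricultural land? yes] OR [Essential Occupancy (section 10)? no] → satisfied.
section 1 — Tier I Lease: [the dwelling is the tenant's only or principal home? yes] AND [the dwelling is subject to a licensing requirement? no] → not satisfied.
section 2 — Chargeable Letting: Recognised Tenancy (section 8)? yes; not a Senior Arrangement (section 5)? no; Tier I Lease (section 1)? no — 1 of 3 hold (need ≥2) → not satisfied.

No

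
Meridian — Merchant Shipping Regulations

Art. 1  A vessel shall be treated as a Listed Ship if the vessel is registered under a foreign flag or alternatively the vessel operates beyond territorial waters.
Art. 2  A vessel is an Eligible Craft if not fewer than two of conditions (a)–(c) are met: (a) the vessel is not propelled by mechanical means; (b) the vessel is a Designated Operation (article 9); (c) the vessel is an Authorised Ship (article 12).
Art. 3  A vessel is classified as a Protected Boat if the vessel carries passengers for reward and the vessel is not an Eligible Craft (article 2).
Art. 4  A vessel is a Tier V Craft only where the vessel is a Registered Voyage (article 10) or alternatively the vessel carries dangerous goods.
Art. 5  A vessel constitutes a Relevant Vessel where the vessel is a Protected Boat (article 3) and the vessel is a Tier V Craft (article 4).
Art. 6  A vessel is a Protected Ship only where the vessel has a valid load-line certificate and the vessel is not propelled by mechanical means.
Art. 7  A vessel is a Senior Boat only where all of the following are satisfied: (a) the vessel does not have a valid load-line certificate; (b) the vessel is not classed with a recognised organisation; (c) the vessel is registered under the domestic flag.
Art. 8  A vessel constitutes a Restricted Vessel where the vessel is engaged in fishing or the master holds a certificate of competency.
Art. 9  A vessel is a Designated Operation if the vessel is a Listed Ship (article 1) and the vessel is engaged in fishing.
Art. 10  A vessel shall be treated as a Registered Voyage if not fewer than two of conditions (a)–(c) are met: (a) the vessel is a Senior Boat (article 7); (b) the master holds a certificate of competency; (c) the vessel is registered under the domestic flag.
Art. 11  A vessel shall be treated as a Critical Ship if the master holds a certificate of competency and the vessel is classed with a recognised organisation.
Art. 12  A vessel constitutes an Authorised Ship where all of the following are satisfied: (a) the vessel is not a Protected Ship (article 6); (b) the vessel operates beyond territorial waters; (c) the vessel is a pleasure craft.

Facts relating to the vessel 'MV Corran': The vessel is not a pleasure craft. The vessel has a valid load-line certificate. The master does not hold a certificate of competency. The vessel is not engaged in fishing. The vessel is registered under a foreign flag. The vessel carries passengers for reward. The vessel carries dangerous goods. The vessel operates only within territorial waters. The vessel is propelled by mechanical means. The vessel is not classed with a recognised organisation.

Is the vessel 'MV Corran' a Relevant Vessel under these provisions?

article 1 — Listed Ship: [the vessel is registered under a foreign flag? yes] OR [the vessel operates beyond territorial waters? no] → satisfied.
article 9 — Designated Operation: [Listed Ship (article 1)? yes] AND [the vessel is engaged in fishing? no] → not satisfied.
article 6 — Protected Ship: [the vessel has a valid load-line certificate? yes] AND [the vessel is not propelled by mechanical means? no] → not satisfied.
article 12 — Authorised Ship: [not a Protected Ship (article 6)? yes] AND [the vessel operates beyond territorial waters? no] AND [the vessel is a pleasure craft? no] → not satisfied.
article 2 — Eligible Craft: the vessel is not propelled by mechanical means? no; Designated Operation (article 9)? no; Authorised Ship (article 12)? no — 0 of 3 hold (need ≥2) → not satisfied.
article 3 — Protected Boat: [the vessel carries passengers for reward? yes] AND [not an Eligible Craft (article 2)? yes] → satisfied.
article 7 — Senior Boat: [the vessel does not have a valid load-line certificate? no] AND [the vessel is not classed with a recognised organisation? yes] AND [the vessel is registered under the domestic flag? no] → not satisfied.
article 10 — Registered Voyage: Senior Boat (article 7)? no; the master holds a certificate of competency? no; the vessel is registered under the domestic flag? no — 0 of 3 hold (need ≥2) → not satisfied.
article 4 — Tier V Craft: [Registered Voyage (article 10)? no] OR [the vessel carries dangerous goods? yes] → satisfied.
article 5 — Relevant Vessel: [Protected Boat (article 3)? yes] AND [Tier V Craft (article 4)? yes] → satisfied.

Yes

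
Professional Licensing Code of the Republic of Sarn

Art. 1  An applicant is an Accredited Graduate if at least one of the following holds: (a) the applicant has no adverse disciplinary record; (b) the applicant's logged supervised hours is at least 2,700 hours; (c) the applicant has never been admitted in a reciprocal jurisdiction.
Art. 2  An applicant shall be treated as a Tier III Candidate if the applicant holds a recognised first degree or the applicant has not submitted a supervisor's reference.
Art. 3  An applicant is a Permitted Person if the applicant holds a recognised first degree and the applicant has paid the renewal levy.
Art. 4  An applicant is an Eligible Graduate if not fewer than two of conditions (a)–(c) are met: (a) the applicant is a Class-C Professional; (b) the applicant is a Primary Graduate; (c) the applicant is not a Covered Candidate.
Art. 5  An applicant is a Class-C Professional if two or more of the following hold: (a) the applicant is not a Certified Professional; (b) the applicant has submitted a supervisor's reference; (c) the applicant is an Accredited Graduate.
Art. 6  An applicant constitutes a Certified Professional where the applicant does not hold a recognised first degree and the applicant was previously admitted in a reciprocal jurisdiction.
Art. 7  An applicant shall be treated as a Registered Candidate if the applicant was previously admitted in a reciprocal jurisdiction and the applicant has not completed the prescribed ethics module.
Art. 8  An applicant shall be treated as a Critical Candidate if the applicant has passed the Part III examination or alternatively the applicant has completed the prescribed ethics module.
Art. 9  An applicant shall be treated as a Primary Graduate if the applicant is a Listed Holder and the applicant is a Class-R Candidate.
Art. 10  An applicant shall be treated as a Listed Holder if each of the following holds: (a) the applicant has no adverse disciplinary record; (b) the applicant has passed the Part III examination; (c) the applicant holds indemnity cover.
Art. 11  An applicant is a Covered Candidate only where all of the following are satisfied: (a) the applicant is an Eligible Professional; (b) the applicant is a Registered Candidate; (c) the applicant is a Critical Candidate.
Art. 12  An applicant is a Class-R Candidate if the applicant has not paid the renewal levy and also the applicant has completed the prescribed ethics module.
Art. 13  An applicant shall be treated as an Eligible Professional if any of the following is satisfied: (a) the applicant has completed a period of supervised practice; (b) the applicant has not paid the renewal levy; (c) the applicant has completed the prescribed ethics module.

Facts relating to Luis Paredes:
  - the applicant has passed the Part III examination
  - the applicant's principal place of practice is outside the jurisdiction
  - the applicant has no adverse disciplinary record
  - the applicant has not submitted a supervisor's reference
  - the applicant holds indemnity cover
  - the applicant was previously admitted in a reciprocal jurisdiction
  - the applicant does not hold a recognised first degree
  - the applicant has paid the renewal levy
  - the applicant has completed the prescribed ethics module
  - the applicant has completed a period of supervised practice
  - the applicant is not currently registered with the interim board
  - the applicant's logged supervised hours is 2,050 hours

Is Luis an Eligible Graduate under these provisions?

Under article 6: the applicant does not hold a recognised first degree? yes; and the applicant was previously admitted in a reciprocal jurisdiction? yes. So the applicant is a Certified Professional.
Under article 1: the applicant has no adverse disciplinary record? yes; or applicant's logged supervised hours: 2,050 hours ≥ 2,700 hours? no; or the applicant has never been admitted in a reciprocal jurisdiction? no. So the applicant is an Accredited Graduate.
Under article 5: not a Certified Professional (article 6)? no; the applicant has submitted a supervisor's reference? no; Accredited Graduate (article 1)? yes — 1 of 3 hold (need ≥2) → not satisfied.
Under article 10: the applicant has no adverse disciplinary record? yes; and the applicant has passed the Part III examination? yes; and the applicant holds indemnity cover? yes. So the applicant is a Listed Holder.
Under article 12: the applicant has not paid the renewal levy? no; and the applicant has completed the prescribed ethics module? yes. So the applicant is not a Class-R Candidate.
Under article 9: Listed Holder (article 10)? yes; and Class-R Candidate (article 12)? no. So the applicant is not a Primary Graduate.
Under article 13: the applicant has completed a period of supervised practice? yes; or the applicant has not paid the renewal levy? no; or the applicant has completed the prescribed ethics module? yes. So the applicant is an Eligible Professional.
Under article 7: the applicant was previously admitted in a reciprocal jurisdiction? yes; and the applicant has not completed the prescribed ethics module? no. So the applicant is not a Registered Candidate.
Under article 8: the applicant has passed the Part III examination? yes; or the applicant has completed the prescribed ethics module? yes. So the applicant is a Critical Candidate.
Under article 11: Eligible Professional (article 13)? yes; and Registered Candidate (article 7)? no; and Critical Candidate (article 8)? yes. So the applicant is not a Covered Candidate.
Under article 4: Class-C Professional (article 5)? no; Primary Graduate (article 9)? no; not a Covered Candidate (article 11)? yes — 1 of 3 hold (need ≥2) → not satisfied.

No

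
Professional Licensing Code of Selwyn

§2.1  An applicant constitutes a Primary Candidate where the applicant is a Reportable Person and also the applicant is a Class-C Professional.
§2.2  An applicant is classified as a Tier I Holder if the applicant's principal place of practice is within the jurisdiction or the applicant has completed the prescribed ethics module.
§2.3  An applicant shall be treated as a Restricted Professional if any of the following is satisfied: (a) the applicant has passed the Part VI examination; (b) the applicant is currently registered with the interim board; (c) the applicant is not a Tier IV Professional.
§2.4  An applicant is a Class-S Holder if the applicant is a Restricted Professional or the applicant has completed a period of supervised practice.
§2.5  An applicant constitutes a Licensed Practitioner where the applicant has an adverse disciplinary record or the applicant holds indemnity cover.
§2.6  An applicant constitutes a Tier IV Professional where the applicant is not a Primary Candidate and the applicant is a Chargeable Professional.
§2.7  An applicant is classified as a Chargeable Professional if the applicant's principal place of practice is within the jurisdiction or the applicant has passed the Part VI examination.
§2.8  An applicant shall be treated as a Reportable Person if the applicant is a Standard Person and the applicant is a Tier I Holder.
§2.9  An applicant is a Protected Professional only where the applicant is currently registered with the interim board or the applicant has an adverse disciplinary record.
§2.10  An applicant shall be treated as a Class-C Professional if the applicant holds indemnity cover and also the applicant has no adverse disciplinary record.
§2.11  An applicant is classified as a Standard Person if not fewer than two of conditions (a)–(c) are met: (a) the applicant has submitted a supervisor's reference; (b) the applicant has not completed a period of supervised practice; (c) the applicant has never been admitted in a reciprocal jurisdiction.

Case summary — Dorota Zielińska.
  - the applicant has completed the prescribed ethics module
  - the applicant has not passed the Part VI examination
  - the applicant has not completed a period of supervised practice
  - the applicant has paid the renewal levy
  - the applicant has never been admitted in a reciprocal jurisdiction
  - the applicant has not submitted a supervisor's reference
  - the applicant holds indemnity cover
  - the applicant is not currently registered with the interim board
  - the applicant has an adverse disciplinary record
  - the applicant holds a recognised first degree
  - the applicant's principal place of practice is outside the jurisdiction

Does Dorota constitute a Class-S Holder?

Yes

§2.11 — Standard Person: the applicant has submitted a supervisor's reference? no; the applicant has not completed a period of supervised practice? yes; the applicant has never been admitted in a reciprocal jurisdiction? yes — 2 of 3 hold (need ≥2) → satisfied.
§2.2 — Tier I Holder: [the applicant's principal place of practice is within the jurisdiction? no] OR [the applicant has completed the prescribed ethics module? yes] → satisfied.
§2.8 — Reportable Person: [Standard Person (§2.11)? yes] AND [Tier I Holder (§2.2)? yes] → satisfied.
§2.10 — Class-C Professional: [the applicant holds indemnity cover? yes] AND [the applicant has no adverse disciplinary record? no] → not satisfied.
§2.1 — Primary Candidate: [Reportable Person (§2.8)? yes] AND [Class-C Professional (§2.10)? no] → not satisfied.
§2.7 — Chargeable Professional: [the applicant's principal place of practice is within the jurisdiction? no] OR [the applicant has passed the Part VI examination? no] → not satisfied.
§2.6 — Tier IV Professional: [not a Primary Candidate (§2.1)? yes] AND [Chargeable Professional (§2.7)? no] → not satisfied.
§2.3 — Restricted Professional: [the applicant has passed the Part VI examination? no] OR [the applicant is currently registered with the interim board? no] OR [not a Tier IV Professional (§2.6)? yes] → satisfied.
§2.4 — Class-S Holder: [Restricted Professional (§2.3)? yes] OR [the applicant has completed a period of supervised practice? no] → satisfied.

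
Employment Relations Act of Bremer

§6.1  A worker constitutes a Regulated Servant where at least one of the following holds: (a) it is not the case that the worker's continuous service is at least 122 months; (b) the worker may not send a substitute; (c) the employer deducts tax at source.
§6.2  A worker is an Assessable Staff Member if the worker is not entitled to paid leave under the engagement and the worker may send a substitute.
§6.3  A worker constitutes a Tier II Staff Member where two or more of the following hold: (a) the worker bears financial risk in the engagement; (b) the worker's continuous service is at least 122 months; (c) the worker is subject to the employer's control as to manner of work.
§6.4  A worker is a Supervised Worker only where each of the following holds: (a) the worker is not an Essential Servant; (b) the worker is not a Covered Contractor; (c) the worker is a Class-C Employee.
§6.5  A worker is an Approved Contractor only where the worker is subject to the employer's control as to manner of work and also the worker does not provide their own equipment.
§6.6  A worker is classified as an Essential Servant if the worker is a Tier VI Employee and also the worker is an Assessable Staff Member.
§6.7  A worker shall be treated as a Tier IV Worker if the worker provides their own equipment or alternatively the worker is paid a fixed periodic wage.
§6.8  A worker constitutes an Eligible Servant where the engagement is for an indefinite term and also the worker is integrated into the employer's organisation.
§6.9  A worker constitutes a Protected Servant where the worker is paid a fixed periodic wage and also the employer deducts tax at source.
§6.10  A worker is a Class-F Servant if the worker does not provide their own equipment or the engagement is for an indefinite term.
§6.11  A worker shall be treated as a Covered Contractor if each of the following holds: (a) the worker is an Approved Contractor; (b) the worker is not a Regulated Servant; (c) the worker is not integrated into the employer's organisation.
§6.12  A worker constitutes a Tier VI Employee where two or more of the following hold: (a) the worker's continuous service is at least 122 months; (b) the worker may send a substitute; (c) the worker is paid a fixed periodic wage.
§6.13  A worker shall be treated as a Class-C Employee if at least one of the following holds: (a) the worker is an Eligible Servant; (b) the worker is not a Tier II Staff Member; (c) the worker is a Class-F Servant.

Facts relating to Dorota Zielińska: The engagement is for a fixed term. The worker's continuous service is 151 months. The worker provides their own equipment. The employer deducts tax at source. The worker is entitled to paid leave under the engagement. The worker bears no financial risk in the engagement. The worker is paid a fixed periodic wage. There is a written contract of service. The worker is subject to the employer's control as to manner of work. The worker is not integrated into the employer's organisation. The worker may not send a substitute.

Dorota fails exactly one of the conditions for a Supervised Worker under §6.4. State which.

Under §6.12: worker's continuous service: 151 months ≥ 122 months? yes; the worker may send a substitute? no; the worker is paid a fixed periodic wage? yes — 2 of 3 hold (need ≥2) → satisfied.
Under §6.2: the worker is not entitled to paid leave under the engagement? no; and the worker may send a substitute? no. So the worker is not an Assessable Staff Member.
Under §6.6: Tier VI Employee (§6.12)? yes; and Assessable Staff Member (§6.2)? no. So the worker is not an Essential Servant.
Under §6.5: the worker is subject to the employer's control as to manner of work? yes; and the worker does not provide their own equipment? no. So the worker is not an Approved Contractor.
Under §6.1: worker's continuous service: 151 months ≥ 122 months? yes, so negated condition no; or the worker may not send a substitute? yes; or the employer deducts tax at source? yes. So the worker is a Regulated Servant.
Under §6.11: Approved Contractor (§6.5)? no; and not a Regulated Servant (§6.1)? no; and the worker is not integrated into the employer's organisation? yes. So the worker is not a Covered Contractor.
Under §6.8: the engagement is for an indefinite term? no; and the worker is integrated into the employer's organisation? no. So the worker is not an Eligible Servant.
Under §6.3: the worker bears financial risk in the engagement? no; worker's continuous service: 151 months ≥ 122 months? yes; the worker is subject to the employer's control as to manner of work? yes — 2 of 3 hold (need ≥2) → satisfied.
Under §6.10: the worker does not provide their own equipment? no; or the engagement is for an indefinite term? no. So the worker is not a Class-F Servant.
Under §6.13: Eligible Servant (§6.8)? no; or not a Tier II Staff Member (§6.3)? no; or Class-F Servant (§6.10)? no. So the worker is not a Class-C Employee.
Under §6.4: not an Essential Servant (§6.6)? yes; and not a Covered Contractor (§6.11)? yes; and Class-C Employee (§6.13)? no. So the worker is not a Supervised Worker.

Class-C Employee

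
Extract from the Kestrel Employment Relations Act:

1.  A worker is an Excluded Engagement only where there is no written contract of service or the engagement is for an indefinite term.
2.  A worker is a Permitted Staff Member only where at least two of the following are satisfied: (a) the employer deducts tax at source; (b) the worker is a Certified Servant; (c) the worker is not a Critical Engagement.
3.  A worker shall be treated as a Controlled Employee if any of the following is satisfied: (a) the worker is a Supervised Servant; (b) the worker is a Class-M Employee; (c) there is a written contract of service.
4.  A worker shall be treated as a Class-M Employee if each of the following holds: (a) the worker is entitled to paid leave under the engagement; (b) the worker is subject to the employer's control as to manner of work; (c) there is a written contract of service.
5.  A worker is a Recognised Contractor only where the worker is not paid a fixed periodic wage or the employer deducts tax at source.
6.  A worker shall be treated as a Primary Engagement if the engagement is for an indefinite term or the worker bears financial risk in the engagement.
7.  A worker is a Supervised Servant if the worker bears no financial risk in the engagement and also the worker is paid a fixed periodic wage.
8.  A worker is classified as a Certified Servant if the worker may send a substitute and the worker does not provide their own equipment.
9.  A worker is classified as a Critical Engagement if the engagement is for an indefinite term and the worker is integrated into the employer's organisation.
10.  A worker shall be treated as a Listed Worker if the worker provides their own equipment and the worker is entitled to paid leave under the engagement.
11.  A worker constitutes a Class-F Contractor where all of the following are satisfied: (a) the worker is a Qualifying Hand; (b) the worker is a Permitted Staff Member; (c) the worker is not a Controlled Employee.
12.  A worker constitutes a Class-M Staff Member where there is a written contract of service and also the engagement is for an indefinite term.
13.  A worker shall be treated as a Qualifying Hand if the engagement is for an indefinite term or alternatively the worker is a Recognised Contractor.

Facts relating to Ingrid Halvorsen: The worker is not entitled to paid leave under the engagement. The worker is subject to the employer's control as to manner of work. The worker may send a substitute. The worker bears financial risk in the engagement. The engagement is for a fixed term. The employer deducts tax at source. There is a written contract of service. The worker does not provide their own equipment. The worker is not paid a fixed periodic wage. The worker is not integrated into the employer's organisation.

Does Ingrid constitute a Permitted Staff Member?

Yes

paragraph 8 — Certified Servant: [the worker may send a substitute? yes] AND [the worker does not provide their own equipment? yes] → satisfied.
paragraph 9 — Critical Engagement: [the engagement is for an indefinite term? no] AND [the worker is integrated into the employer's organisation? no] → not satisfied.
paragraph 2 — Permitted Staff Member: the employer deducts tax at source? yes; Certified Servant (paragraph 8)? yes; not a Critical Engagement (paragraph 9)? yes — 3 of 3 hold (need ≥2) → satisfied.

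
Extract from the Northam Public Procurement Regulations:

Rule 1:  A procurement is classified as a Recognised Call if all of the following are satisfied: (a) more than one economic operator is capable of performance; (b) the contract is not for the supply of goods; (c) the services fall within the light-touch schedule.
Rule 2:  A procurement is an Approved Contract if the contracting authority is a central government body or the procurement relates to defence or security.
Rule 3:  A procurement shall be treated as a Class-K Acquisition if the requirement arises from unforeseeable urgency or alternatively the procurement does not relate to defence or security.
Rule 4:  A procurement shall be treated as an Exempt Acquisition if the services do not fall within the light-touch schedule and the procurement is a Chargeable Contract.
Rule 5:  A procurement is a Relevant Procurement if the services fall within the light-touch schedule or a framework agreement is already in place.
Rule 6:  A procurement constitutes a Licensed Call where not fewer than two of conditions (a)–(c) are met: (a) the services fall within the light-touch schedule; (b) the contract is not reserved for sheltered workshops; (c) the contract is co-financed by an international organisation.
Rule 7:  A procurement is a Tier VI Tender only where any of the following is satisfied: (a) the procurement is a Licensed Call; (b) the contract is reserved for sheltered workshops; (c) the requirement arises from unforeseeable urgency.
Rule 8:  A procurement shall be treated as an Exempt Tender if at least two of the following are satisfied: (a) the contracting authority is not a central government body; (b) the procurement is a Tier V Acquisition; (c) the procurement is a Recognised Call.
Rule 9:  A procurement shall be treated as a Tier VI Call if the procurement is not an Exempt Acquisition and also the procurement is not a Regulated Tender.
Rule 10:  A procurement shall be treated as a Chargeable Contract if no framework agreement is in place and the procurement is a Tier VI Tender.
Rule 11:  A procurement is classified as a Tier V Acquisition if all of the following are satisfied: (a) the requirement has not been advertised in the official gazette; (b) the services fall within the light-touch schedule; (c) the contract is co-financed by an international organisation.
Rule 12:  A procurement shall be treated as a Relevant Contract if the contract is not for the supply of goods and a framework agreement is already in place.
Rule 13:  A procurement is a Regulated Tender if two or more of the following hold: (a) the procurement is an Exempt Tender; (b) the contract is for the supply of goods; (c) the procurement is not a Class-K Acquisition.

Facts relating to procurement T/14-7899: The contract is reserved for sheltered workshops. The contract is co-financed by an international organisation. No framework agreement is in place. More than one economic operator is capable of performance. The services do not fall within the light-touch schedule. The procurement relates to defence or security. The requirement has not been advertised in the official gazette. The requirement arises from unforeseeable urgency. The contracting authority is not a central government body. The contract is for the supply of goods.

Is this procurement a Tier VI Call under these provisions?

Under rule 6: the services fall within the light-touch schedule? no; the contract is not reserved for sheltered workshops? no; the contract is co-financed by an international organisation? yes — 1 of 3 hold (need ≥2) → not satisfied.
Under rule 7: Licensed Call (rule 6)? no; or the contract is reserved for sheltered workshops? yes; or the requirement arises from unforeseeable urgency? yes. So the procurement is a Tier VI Tender.
Under rule 10: no framework agreement is in place? yes; and Tier VI Tender (rule 7)? yes. So the procurement is a Chargeable Contract.
Under rule 4: the services do not fall within the light-touch schedule? yes; and Chargeable Contract (rule 10)? yes. So the procurement is an Exempt Acquisition.
Under rule 11: the requirement has not been advertised in the official gazette? yes; and the services fall within the light-touch schedule? no; and the contract is co-financed by an international organisation? yes. So the procurement is not a Tier V Acquisition.
Under rule 1: more than one economic operator is capable of performance? yes; and the contract is not for the supply of goods? no; and the services fall within the light-touch schedule? no. So the procurement is not a Recognised Call.
Under rule 8: the contracting authority is not a central government body? yes; Tier V Acquisition (rule 11)? no; Recognised Call (rule 1)? no — 1 of 3 hold (need ≥2) → not satisfied.
Under rule 3: the requirement arises from unforeseeable urgency? yes; or the procurement does not relate to defence or security? no. So the procurement is a Class-K Acquisition.
Under rule 13: Exempt Tender (rule 8)? no; the contract is for the supply of goods? yes; not a Class-K Acquisition (rule 3)? no — 1 of 3 hold (need ≥2) → not satisfied.
Under rule 9: not an Exempt Acquisition (rule 4)? no; and not a Regulated Tender (rule 13)? yes. So the procurement is not a Tier VI Call.

No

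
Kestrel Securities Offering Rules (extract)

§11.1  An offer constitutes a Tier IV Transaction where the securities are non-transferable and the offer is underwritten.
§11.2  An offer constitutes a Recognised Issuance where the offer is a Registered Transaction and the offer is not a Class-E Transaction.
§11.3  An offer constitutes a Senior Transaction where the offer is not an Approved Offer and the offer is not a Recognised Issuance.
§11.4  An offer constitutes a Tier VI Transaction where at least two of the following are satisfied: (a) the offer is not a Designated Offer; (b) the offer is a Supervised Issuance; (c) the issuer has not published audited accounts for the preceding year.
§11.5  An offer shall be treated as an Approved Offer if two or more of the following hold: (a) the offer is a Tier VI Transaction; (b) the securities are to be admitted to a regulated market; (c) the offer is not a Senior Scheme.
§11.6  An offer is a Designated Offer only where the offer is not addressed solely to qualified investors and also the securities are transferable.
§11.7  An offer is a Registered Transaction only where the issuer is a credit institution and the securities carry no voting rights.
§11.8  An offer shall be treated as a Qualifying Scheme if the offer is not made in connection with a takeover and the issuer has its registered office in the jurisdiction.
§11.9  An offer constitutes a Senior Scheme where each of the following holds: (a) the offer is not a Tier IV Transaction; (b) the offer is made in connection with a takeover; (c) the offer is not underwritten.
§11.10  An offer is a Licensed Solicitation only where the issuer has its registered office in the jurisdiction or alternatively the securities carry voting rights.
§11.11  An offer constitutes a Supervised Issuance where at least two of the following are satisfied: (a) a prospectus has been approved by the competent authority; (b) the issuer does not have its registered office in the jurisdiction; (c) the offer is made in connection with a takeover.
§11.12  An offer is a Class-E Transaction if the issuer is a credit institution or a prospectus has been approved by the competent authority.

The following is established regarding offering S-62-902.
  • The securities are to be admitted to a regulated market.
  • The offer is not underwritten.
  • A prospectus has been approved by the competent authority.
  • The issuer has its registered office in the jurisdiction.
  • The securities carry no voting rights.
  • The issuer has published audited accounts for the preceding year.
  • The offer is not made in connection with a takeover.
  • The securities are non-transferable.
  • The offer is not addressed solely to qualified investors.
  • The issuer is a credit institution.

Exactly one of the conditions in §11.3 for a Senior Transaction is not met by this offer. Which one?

Approved Offer

Under §11.6: the offer is not addressed solely to qualified investors? yes; and the securities are transferable? no. So the offer is not a Designated Offer.
Under §11.11: a prospectus has been approved by the competent authority? yes; the issuer does not have its registered office in the jurisdiction? no; the offer is made in connection with a takeover? no — 1 of 3 hold (need ≥2) → not satisfied.
Under §11.4: not a Designated Offer (§11.6)? yes; Supervised Issuance (§11.11)? no; the issuer has not published audited accounts for the preceding year? no — 1 of 3 hold (need ≥2) → not satisfied.
Under §11.1: the securities are non-transferable? yes; and the offer is underwritten? no. So the offer is not a Tier IV Transaction.
Under §11.9: not a Tier IV Transaction (§11.1)? yes; and the offer is made in connection with a takeover? no; and the offer is not underwritten? yes. So the offer is not a Senior Scheme.
Under §11.5: Tier VI Transaction (§11.4)? no; the securities are to be admitted to a regulated market? yes; not a Senior Scheme (§11.9)? yes — 2 of 3 hold (need ≥2) → satisfied.
Under §11.7: the issuer is a credit institution? yes; and the securities carry no voting rights? yes. So the offer is a Registered Transaction.
Under §11.12: the issuer is a credit institution? yes; or a prospectus has been approved by the competent authority? yes. So the offer is a Class-E Transaction.
Under §11.2: Registered Transaction (§11.7)? yes; and not a Class-E Transaction (§11.12)? no. So the offer is not a Recognised Issuance.
Under §11.3: not an Approved Offer (§11.5)? no; and not a Recognised Issuance (§11.2)? yes. So the offer is not a Senior Transaction.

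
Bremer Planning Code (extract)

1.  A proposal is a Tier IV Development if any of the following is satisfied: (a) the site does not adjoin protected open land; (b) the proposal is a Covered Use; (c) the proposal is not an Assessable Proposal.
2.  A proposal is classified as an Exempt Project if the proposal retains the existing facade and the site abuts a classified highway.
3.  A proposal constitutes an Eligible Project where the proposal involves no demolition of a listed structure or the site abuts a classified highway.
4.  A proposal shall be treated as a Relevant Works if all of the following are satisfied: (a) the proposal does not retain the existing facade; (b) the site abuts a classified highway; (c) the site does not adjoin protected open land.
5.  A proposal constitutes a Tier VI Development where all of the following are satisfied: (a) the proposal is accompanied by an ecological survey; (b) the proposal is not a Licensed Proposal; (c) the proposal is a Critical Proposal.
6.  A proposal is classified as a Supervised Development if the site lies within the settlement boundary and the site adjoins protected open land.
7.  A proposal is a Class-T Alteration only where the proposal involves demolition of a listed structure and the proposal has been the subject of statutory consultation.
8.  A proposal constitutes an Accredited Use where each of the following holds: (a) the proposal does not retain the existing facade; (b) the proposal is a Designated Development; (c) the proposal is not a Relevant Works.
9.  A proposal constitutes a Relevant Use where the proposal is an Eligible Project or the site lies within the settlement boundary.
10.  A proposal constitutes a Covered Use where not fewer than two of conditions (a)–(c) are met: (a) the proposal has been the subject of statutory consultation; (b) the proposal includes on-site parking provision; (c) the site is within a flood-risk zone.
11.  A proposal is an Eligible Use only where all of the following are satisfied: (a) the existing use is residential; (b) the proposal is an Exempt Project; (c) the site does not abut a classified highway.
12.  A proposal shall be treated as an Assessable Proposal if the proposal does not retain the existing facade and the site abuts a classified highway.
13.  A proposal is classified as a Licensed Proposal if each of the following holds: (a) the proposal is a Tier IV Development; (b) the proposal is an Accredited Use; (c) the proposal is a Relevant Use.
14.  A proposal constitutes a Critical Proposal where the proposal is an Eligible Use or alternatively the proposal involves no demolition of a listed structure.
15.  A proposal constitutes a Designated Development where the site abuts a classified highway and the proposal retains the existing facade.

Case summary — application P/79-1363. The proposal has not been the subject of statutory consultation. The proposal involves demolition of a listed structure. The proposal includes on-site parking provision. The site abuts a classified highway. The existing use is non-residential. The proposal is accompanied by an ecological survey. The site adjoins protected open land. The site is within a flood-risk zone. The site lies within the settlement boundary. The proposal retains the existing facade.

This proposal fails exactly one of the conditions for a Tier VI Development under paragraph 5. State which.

Under paragraph 10: the proposal has been the subject of statutory consultation? no; the proposal includes on-site parking provision? yes; the site is within a flood-risk zone? yes — 2 of 3 hold (need ≥2) → satisfied.
Under paragraph 12: the proposal does not retain the existing facade? no; and the site abuts a classified highway? yes. So the proposal is not an Assessable Proposal.
Under paragraph 1: the site does not adjoin protected open land? no; or Covered Use (paragraph 10)? yes; or not an Assessable Proposal (paragraph 12)? yes. So the proposal is a Tier IV Development.
Under paragraph 15: the site abuts a classified highway? yes; and the proposal retains the existing facade? yes. So the proposal is a Designated Development.
Under paragraph 4: the proposal does not retain the existing facade? no; and the site abuts a classified highway? yes; and the site does not adjoin protected open land? no. So the proposal is not a Relevant Works.
Under paragraph 8: the proposal does not retain the existing facade? no; and Designated Development (paragraph 15)? yes; and not a Relevant Works (paragraph 4)? yes. So the proposal is not an Accredited Use.
Under paragraph 3: the proposal involves no demolition of a listed structure? no; or the site abuts a classified highway? yes. So the proposal is an Eligible Project.
Under paragraph 9: Eligible Project (paragraph 3)? yes; or the site lies within the settlement boundary? yes. So the proposal is a Relevant Use.
Under paragraph 13: Tier IV Development (paragraph 1)? yes; and Accredited Use (paragraph 8)? no; and Relevant Use (paragraph 9)? yes. So the proposal is not a Licensed Proposal.
Under paragraph 2: the proposal retains the existing facade? yes; and the site abuts a classified highway? yes. So the proposal is an Exempt Project.
Under paragraph 11: the existing use is residential? no; and Exempt Project (paragraph 2)? yes; and the site does not abut a classified highway? no. So the proposal is not an Eligible Use.
Under paragraph 14: Eligible Use (paragraph 11)? no; or the proposal involves no demolition of a listed structure? no. So the proposal is not a Critical Proposal.
Under paragraph 5: the proposal is accompanied by an ecological survey? yes; and not a Licensed Proposal (paragraph 13)? yes; and Critical Proposal (paragraph 14)? no. So the proposal is not a Tier VI Development.

Critical Proposal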